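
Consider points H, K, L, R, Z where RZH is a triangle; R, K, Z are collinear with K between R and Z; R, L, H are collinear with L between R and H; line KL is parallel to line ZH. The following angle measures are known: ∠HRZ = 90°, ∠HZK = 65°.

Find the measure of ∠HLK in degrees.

∠HLK = 155°

1. ∠HZR = 65°  [K on ray ZR]
2. ∠RHZ = 25°  [△RZH]
3. ∠KLR = 25°  [KL∥ZH, corresponding at L]
4. ∠HLK = 155°  [linear pair at L on RH]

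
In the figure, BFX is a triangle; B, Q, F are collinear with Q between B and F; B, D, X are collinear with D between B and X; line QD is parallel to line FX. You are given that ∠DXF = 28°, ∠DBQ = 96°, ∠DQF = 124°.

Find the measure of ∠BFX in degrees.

1. ∠BXF = 28°  [D on ray XB]
2. ∠FBX = 96°  [Q on BF, D on BX]
3. ∠BFX = 56°  [△BFX]

∠BFX = 56°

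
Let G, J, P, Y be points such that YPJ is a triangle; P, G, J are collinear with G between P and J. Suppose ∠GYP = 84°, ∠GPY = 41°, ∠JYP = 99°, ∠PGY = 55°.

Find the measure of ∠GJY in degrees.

∠GJY = 40°

1. ∠JPY = 41°  [G on ray PJ]
2. ∠PJY = 40°  [△YPJ]
3. ∠GJY = 40°  [G on ray JP]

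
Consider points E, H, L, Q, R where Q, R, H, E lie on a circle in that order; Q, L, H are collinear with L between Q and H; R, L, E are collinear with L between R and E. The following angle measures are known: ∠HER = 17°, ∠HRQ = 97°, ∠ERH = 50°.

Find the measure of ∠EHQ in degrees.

1. ∠HEQ = 83°  [cyclic QRHE, opposite ∠R+∠E]
2. ∠EQH = 50°  [same arc HE]
3. ∠EHQ = 47°  [△QHE]

∠EHQ = 47°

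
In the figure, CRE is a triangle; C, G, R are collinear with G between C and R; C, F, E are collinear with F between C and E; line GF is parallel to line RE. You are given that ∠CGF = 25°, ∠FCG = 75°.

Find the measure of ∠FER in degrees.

1. ∠CFG = 80°  [△CGF]
2. ∠EFG = 100°  [linear pair at F on CE]
3. ∠FER = 80°  [GF∥RE, co-interior at E–F]

∠FER = 80°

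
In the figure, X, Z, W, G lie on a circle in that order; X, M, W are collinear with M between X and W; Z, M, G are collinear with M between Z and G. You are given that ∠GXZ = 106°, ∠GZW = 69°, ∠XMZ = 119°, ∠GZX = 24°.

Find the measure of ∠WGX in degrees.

1. ∠GXW = 69°  [same arc WG]
2. ∠GWX = 24°  [same arc XG]
3. ∠WGX = 87°  [△XWG]

∠WGX = 87°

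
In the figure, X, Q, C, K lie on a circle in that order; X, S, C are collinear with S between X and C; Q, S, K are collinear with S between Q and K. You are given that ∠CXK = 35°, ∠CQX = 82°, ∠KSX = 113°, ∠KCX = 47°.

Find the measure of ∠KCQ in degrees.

1. ∠CQK = 35°  [same arc CK]
2. ∠CSK = 67°  [linear pair at S on XC]
3. ∠CKQ = 66°  [△CSK]
4. ∠KCQ = 79°  [△QCK]

∠KCQ = 79°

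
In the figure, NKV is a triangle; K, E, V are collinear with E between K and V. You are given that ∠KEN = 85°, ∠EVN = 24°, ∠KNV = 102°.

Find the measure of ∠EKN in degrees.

1. ∠KVN = 24°  [E on ray VK]
2. ∠NKV = 54°  [△NKV]
3. ∠EKN = 54°  [E on ray KV]

∠EKN = 54°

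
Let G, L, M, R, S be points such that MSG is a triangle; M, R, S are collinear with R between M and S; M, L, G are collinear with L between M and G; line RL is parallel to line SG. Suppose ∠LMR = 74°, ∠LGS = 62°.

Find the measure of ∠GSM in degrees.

∠GSM = 44°

1. ∠GMS = 74°  [R on MS, L on MG]
2. ∠MGS = 62°  [L on ray GM]
3. ∠GSM = 44°  [△MSG]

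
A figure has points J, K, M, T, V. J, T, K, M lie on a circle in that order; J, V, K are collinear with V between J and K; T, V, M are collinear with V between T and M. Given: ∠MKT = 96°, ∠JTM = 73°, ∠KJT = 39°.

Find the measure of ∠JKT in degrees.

1. ∠MJT = 84°  [cyclic JTKM, opposite ∠J+∠K]
2. ∠JMT = 23°  [△JTM]
3. ∠JKT = 23°  [same arc JT]

∠JKT = 23°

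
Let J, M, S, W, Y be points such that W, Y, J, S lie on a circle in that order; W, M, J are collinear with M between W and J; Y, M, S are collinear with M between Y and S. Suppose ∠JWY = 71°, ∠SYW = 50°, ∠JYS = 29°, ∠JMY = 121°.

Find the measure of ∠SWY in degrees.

∠SWY = 100°

1. ∠JSY = 71°  [same arc YJ]
2. ∠SJY = 80°  [△YJS]
3. ∠SWY = 100°  [cyclic WYJS, opposite ∠W+∠J]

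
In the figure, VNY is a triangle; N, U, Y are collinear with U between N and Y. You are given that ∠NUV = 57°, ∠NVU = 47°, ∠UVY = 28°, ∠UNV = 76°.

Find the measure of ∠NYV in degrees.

1. ∠VUY = 123°  [linear pair at U on NY]
2. ∠UYV = 29°  [△VUY]
3. ∠NYV = 29°  [U on ray YN]

∠NYV = 29°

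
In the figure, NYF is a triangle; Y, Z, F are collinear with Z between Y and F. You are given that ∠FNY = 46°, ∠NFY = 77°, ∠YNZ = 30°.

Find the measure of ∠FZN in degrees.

∠FZN = 87°

1. ∠FYN = 57°  [△NYF]
2. ∠NYZ = 57°  [Z on ray YF]
3. ∠NZY = 93°  [△NYZ]
4. ∠FZN = 87°  [linear pair at Z on YF]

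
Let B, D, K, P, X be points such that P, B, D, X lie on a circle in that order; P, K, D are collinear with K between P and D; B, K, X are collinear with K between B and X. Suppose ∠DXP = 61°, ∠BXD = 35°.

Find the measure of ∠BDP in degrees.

∠BDP = 26°

1. ∠DBP = 119°  [cyclic PBDX, opposite ∠B+∠X]
2. ∠BPD = 35°  [same arc BD]
3. ∠BDP = 26°  [△PBD]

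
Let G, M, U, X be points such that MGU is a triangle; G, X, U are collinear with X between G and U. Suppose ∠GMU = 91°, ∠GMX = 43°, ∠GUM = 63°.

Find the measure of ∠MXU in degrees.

1. ∠MGU = 26°  [△MGU]
2. ∠MGX = 26°  [X on ray GU]
3. ∠GXM = 111°  [△MGX]
4. ∠MXU = 69°  [linear pair at X on GU]

∠MXU = 69°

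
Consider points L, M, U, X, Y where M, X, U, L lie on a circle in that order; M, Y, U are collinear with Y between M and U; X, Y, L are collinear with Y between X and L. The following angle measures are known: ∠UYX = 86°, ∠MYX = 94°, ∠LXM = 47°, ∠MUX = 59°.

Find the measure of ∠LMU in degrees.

1. ∠LYM = 86°  [vertical angles at Y]
2. ∠MLX = 59°  [same arc MX]
3. ∠LMU = 35°  [△MYL]

∠LMU = 35°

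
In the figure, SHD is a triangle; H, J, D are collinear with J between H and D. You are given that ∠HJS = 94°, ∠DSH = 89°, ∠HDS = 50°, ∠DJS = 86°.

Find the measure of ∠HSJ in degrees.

∠HSJ = 45°

1. ∠DHS = 41°  [△SHD]
2. ∠JHS = 41°  [J on ray HD]
3. ∠HSJ = 45°  [△SHJ]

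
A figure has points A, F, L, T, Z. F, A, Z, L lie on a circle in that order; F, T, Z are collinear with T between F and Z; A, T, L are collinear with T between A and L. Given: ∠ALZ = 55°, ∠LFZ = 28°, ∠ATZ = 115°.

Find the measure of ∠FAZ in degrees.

1. ∠AFZ = 55°  [same arc AZ]
2. ∠LAZ = 28°  [same arc ZL]
3. ∠AZF = 37°  [△ATZ]
4. ∠FAZ = 88°  [△FAZ]

∠FAZ = 88°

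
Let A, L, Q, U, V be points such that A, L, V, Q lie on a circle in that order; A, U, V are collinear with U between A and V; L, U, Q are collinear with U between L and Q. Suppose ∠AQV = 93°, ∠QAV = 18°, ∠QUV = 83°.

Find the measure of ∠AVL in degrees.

1. ∠QLV = 18°  [same arc VQ]
2. ∠AUL = 83°  [vertical angles at U]
3. ∠LUV = 97°  [linear pair at U on AV]
4. ∠AVL = 65°  [△LUV]

∠AVL = 65°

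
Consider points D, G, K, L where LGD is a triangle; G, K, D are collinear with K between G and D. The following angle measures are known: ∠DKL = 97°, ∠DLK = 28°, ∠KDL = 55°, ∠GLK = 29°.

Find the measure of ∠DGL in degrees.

∠DGL = 68°

1. ∠GKL = 83°  [linear pair at K on GD]
2. ∠KGL = 68°  [△LGK]
3. ∠DGL = 68°  [K on ray GD]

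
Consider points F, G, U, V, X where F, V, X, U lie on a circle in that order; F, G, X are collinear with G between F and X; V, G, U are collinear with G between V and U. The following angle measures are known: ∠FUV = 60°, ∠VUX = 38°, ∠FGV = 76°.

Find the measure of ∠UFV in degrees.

1. ∠VFX = 38°  [same arc VX]
2. ∠FVU = 66°  [△FGV]
3. ∠UFV = 54°  [△FVU]

∠UFV = 54°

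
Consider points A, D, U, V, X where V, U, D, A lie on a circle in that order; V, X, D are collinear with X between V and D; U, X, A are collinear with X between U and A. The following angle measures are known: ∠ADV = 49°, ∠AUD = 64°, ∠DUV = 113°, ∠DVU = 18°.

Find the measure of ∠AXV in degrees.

1. ∠AVD = 64°  [same arc DA]
2. ∠UDV = 49°  [△VUD]
3. ∠UAV = 49°  [same arc VU]
4. ∠AXV = 67°  [△VXA]

∠AXV = 67°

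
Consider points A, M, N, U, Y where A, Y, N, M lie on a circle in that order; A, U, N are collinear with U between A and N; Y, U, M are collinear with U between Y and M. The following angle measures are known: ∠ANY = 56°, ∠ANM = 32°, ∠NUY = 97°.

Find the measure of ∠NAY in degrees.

∠NAY = 65°

1. ∠AYM = 32°  [same arc AM]
2. ∠AUY = 83°  [linear pair at U on AN]
3. ∠NAY = 65°  [△AUY]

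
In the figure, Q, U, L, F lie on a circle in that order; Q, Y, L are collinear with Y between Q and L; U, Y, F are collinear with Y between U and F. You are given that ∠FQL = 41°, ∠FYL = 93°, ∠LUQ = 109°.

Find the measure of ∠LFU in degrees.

1. ∠LFQ = 71°  [cyclic QULF, opposite ∠U+∠F]
2. ∠FLQ = 68°  [△QLF]
3. ∠LFU = 19°  [△LYF]

∠LFU = 19°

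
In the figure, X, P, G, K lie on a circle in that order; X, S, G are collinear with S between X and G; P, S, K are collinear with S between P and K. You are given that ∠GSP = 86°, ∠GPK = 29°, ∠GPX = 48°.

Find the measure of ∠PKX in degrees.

∠PKX = 65°

1. ∠KSX = 86°  [vertical angles at S]
2. ∠GXK = 29°  [same arc GK]
3. ∠PKX = 65°  [△XSK]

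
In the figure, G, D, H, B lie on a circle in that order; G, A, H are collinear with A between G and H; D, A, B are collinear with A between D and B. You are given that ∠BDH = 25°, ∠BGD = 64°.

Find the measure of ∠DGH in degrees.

1. ∠BHD = 116°  [cyclic GDHB, opposite ∠G+∠H]
2. ∠DBH = 39°  [△DHB]
3. ∠DGH = 39°  [same arc DH]

∠DGH = 39°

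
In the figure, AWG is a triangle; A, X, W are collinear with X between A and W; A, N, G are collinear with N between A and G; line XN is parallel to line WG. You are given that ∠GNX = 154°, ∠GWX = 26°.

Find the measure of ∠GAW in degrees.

∠GAW = 128°

1. ∠ANX = 26°  [linear pair at N on AG]
2. ∠AWG = 26°  [X on ray WA]
3. ∠AGW = 26°  [XN∥WG, corresponding at N]
4. ∠GAW = 128°  [△AWG]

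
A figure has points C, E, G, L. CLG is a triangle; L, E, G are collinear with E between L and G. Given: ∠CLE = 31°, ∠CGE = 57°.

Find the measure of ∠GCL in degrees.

∠GCL = 92°

1. ∠CLG = 31°  [E on ray LG]
2. ∠CGL = 57°  [E on ray GL]
3. ∠GCL = 92°  [△CLG]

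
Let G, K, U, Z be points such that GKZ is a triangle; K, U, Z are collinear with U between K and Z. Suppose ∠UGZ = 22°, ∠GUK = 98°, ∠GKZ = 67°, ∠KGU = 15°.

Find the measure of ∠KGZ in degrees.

∠KGZ = 37°

1. ∠GUZ = 82°  [linear pair at U on KZ]
2. ∠GZU = 76°  [△GUZ]
3. ∠GZK = 76°  [U on ray ZK]
4. ∠KGZ = 37°  [△GKZ]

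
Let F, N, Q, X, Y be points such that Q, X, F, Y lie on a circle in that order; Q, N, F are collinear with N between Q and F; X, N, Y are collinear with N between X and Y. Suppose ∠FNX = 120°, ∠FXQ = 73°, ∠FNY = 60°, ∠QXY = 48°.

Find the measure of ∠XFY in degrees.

1. ∠FYQ = 107°  [cyclic QXFY, opposite ∠X+∠Y]
2. ∠QFY = 48°  [same arc QY]
3. ∠FQY = 25°  [△QFY]
4. ∠FYX = 72°  [△FNY]
5. ∠FXY = 25°  [same arc FY]
6. ∠XFY = 83°  [△XFY]

∠XFY = 83°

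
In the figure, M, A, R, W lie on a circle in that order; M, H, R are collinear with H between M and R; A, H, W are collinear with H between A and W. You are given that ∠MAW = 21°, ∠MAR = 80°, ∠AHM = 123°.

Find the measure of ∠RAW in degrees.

∠RAW = 59°

1. ∠AMR = 36°  [△MHA]
2. ∠ARM = 64°  [△MAR]
3. ∠AHR = 57°  [linear pair at H on MR]
4. ∠RAW = 59°  [△AHR]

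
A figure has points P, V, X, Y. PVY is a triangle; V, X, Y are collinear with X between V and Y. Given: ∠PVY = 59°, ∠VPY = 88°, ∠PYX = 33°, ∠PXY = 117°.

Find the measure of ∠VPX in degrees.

1. ∠PVX = 59°  [X on ray VY]
2. ∠PXV = 63°  [linear pair at X on VY]
3. ∠VPX = 58°  [△PVX]

∠VPX = 58°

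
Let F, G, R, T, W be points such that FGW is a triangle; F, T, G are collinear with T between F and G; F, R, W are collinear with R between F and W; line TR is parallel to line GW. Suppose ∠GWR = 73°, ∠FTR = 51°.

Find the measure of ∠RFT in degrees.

∠RFT = 56°

1. ∠FWG = 73°  [R on ray WF]
2. ∠FGW = 51°  [TR∥GW, corresponding at T]
3. ∠GFW = 56°  [△FGW]
4. ∠RFT = 56°  [T on FG, R on FW]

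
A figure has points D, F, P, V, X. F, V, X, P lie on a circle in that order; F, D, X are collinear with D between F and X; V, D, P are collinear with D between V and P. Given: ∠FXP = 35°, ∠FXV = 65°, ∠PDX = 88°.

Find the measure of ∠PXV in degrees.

∠PXV = 100°

1. ∠FVP = 35°  [same arc FP]
2. ∠FPV = 65°  [same arc FV]
3. ∠PFV = 80°  [△FVP]
4. ∠PXV = 100°  [cyclic FVXP, opposite ∠F+∠X]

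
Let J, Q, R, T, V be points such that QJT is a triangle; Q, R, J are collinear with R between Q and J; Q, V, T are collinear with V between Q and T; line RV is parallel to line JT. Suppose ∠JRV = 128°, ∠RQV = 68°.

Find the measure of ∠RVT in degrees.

∠RVT = 120°

1. ∠QRV = 52°  [linear pair at R on QJ]
2. ∠QVR = 60°  [△QRV]
3. ∠RVT = 120°  [linear pair at V on QT]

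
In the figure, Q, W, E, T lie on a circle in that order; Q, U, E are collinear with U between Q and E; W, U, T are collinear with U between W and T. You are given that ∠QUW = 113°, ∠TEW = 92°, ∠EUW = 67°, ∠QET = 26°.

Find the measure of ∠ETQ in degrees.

∠ETQ = 107°

1. ∠TQW = 88°  [cyclic QWET, opposite ∠Q+∠E]
2. ∠QUT = 67°  [vertical angles at U]
3. ∠QWT = 26°  [same arc QT]
4. ∠QTW = 66°  [△QWT]
5. ∠EQT = 47°  [△QUT]
6. ∠ETQ = 107°  [△QET]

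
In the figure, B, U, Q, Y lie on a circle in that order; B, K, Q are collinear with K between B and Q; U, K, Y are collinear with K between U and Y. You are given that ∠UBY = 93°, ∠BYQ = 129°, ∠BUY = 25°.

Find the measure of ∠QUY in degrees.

1. ∠BQY = 25°  [same arc BY]
2. ∠QBY = 26°  [△BQY]
3. ∠QUY = 26°  [same arc QY]

∠QUY = 26°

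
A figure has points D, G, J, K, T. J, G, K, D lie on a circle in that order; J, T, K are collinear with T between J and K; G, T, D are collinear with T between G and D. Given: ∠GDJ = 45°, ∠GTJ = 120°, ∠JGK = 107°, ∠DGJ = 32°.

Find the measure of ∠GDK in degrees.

1. ∠DTK = 120°  [vertical angles at T]
2. ∠DKJ = 32°  [same arc JD]
3. ∠GDK = 28°  [△KTD]

∠GDK = 28°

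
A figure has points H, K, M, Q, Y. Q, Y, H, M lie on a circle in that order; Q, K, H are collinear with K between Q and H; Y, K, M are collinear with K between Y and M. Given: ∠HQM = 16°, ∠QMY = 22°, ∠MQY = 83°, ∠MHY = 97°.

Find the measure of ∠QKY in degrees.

1. ∠HYM = 16°  [same arc HM]
2. ∠QHY = 22°  [same arc QY]
3. ∠HKY = 142°  [△YKH]
4. ∠QKY = 38°  [linear pair at K on QH]

∠QKY = 38°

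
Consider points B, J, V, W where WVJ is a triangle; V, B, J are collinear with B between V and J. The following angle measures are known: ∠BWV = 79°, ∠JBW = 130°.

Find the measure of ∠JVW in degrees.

1. ∠VBW = 50°  [linear pair at B on VJ]
2. ∠BVW = 51°  [△WVB]
3. ∠JVW = 51°  [B on ray VJ]

∠JVW = 51°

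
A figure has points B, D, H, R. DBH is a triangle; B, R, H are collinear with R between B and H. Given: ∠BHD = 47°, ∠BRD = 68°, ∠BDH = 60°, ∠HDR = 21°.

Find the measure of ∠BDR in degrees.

∠BDR = 39°

1. ∠DBH = 73°  [△DBH]
2. ∠DBR = 73°  [R on ray BH]
3. ∠BDR = 39°  [△DBR]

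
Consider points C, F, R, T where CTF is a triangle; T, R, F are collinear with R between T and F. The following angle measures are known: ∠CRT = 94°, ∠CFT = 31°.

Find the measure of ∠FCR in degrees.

1. ∠CRF = 86°  [linear pair at R on TF]
2. ∠CFR = 31°  [R on ray FT]
3. ∠FCR = 63°  [△CRF]

∠FCR = 63°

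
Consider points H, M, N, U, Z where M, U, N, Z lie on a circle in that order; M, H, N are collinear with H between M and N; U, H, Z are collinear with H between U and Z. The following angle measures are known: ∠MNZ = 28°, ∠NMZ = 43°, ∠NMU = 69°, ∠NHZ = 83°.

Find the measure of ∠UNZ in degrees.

∠UNZ = 68°

1. ∠NZU = 69°  [△NHZ]
2. ∠NUZ = 43°  [same arc NZ]
3. ∠UNZ = 68°  [△UNZ]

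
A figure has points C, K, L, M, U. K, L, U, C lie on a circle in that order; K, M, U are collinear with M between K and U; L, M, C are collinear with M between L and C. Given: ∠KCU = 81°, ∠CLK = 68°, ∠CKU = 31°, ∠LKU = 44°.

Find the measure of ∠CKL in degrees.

1. ∠CLU = 31°  [same arc UC]
2. ∠LCU = 44°  [same arc LU]
3. ∠CUL = 105°  [△LUC]
4. ∠CKL = 75°  [cyclic KLUC, opposite ∠K+∠U]

∠CKL = 75°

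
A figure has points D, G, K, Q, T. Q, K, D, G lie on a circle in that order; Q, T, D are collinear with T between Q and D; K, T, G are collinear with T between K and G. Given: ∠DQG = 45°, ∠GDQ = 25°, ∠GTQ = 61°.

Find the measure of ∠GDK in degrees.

∠GDK = 99°

1. ∠KGQ = 74°  [△QTG]
2. ∠GKQ = 25°  [same arc QG]
3. ∠GQK = 81°  [△QKG]
4. ∠GDK = 99°  [cyclic QKDG, opposite ∠Q+∠D]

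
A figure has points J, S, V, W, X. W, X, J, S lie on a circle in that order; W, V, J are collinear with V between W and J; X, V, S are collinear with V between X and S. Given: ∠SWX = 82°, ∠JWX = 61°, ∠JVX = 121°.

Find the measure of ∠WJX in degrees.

1. ∠SJX = 98°  [cyclic WXJS, opposite ∠W+∠J]
2. ∠JSX = 61°  [same arc XJ]
3. ∠JXS = 21°  [△XJS]
4. ∠WJX = 38°  [△XVJ]

∠WJX = 38°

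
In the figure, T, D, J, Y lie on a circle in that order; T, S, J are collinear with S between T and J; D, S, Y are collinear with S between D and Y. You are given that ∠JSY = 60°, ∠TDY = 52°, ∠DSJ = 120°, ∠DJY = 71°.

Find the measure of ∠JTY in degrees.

∠JTY = 41°

1. ∠TSY = 120°  [linear pair at S on TJ]
2. ∠DTY = 109°  [cyclic TDJY, opposite ∠T+∠J]
3. ∠DYT = 19°  [△TDY]
4. ∠JTY = 41°  [△TSY]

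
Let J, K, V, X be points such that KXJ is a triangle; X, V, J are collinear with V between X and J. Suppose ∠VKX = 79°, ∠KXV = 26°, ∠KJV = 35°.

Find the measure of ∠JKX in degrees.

∠JKX = 119°

1. ∠JXK = 26°  [V on ray XJ]
2. ∠KJX = 35°  [V on ray JX]
3. ∠JKX = 119°  [△KXJ]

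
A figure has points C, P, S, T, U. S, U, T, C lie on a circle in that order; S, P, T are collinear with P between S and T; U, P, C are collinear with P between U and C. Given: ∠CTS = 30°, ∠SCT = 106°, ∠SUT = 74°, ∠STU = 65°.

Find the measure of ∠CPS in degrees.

∠CPS = 71°

1. ∠CST = 44°  [△STC]
2. ∠SCU = 65°  [same arc SU]
3. ∠CPS = 71°  [△SPC]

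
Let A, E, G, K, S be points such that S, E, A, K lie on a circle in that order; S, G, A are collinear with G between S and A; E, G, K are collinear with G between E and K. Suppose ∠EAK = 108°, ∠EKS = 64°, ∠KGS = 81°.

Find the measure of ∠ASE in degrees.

1. ∠ESK = 72°  [cyclic SEAK, opposite ∠S+∠A]
2. ∠KES = 44°  [△SEK]
3. ∠AGE = 81°  [vertical angles at G]
4. ∠EGS = 99°  [linear pair at G on SA]
5. ∠ASE = 37°  [△SGE]

∠ASE = 37°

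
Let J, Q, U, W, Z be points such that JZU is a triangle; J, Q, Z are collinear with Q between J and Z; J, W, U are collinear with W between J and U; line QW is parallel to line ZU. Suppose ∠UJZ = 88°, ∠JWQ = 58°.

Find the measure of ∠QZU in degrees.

1. ∠QJW = 88°  [Q on JZ, W on JU]
2. ∠JQW = 34°  [△JQW]
3. ∠WQZ = 146°  [linear pair at Q on JZ]
4. ∠QZU = 34°  [QW∥ZU, co-interior at Z–Q]

∠QZU = 34°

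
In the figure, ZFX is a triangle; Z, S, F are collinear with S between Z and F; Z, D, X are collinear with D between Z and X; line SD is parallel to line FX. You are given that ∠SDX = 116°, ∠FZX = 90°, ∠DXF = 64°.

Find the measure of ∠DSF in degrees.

∠DSF = 154°

1. ∠SDZ = 64°  [linear pair at D on ZX]
2. ∠DZS = 90°  [S on ZF, D on ZX]
3. ∠DSZ = 26°  [△ZSD]
4. ∠DSF = 154°  [linear pair at S on ZF]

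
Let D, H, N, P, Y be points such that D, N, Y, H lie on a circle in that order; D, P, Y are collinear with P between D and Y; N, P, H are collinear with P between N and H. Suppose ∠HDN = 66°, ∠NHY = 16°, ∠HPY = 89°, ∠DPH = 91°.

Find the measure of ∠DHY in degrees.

1. ∠HYN = 114°  [cyclic DNYH, opposite ∠D+∠Y]
2. ∠HNY = 50°  [△NYH]
3. ∠DYH = 75°  [△YPH]
4. ∠HDY = 50°  [same arc YH]
5. ∠DHY = 55°  [△DYH]

∠DHY = 55°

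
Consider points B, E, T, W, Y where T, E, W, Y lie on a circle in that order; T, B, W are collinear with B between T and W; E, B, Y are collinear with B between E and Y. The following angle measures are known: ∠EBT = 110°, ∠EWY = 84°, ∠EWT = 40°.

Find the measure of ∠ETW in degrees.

∠ETW = 26°

1. ∠ETY = 96°  [cyclic TEWY, opposite ∠T+∠W]
2. ∠EYT = 40°  [same arc TE]
3. ∠TEY = 44°  [△TEY]
4. ∠ETW = 26°  [△TBE]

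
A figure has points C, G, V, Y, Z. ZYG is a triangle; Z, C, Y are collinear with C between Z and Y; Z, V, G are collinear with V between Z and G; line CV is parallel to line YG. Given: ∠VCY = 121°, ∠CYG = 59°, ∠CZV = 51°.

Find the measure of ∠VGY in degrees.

∠VGY = 70°

1. ∠GYZ = 59°  [C on ray YZ]
2. ∠GZY = 51°  [C on ZY, V on ZG]
3. ∠YGZ = 70°  [△ZYG]
4. ∠VGY = 70°  [V on ray GZ]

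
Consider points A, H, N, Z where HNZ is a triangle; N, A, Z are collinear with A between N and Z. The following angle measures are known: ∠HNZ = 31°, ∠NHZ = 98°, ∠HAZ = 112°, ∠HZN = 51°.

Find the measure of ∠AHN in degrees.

∠AHN = 81°

1. ∠ANH = 31°  [A on ray NZ]
2. ∠HAN = 68°  [linear pair at A on NZ]
3. ∠AHN = 81°  [△HNA]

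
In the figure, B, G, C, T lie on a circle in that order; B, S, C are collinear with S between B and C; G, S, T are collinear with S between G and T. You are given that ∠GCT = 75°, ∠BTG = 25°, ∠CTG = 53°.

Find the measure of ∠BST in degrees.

1. ∠CGT = 52°  [△GCT]
2. ∠CBT = 52°  [same arc CT]
3. ∠BST = 103°  [△BST]

∠BST = 103°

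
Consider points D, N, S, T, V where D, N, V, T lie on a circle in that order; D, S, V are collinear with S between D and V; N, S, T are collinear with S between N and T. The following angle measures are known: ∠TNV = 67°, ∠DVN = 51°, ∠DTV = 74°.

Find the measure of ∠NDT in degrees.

∠NDT = 90°

1. ∠TDV = 67°  [same arc VT]
2. ∠DTN = 51°  [same arc DN]
3. ∠DVT = 39°  [△DVT]
4. ∠DNT = 39°  [same arc DT]
5. ∠NDT = 90°  [△DNT]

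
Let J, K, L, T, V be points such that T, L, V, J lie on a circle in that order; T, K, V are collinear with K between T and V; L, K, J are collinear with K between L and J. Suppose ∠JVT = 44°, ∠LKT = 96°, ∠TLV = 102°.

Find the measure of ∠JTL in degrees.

∠JTL = 98°

1. ∠JLT = 44°  [same arc TJ]
2. ∠LTV = 40°  [△TKL]
3. ∠LVT = 38°  [△TLV]
4. ∠LJT = 38°  [same arc TL]
5. ∠JTL = 98°  [△TLJ]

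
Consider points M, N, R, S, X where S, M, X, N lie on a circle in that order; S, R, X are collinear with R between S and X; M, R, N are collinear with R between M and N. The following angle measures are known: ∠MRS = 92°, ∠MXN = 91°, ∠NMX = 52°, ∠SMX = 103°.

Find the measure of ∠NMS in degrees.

∠NMS = 51°

1. ∠MRX = 88°  [linear pair at R on SX]
2. ∠MXS = 40°  [△MRX]
3. ∠MSX = 37°  [△SMX]
4. ∠NMS = 51°  [△SRM]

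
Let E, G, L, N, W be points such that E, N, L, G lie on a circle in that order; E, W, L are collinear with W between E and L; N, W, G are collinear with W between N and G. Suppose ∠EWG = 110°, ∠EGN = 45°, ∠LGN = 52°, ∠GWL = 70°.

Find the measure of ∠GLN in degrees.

1. ∠LWN = 110°  [vertical angles at W]
2. ∠ELN = 45°  [same arc EN]
3. ∠GNL = 25°  [△NWL]
4. ∠GLN = 103°  [△NLG]

∠GLN = 103°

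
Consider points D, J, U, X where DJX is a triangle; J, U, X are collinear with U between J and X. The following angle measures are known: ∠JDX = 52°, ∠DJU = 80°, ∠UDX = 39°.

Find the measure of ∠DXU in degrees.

∠DXU = 48°

1. ∠DJX = 80°  [U on ray JX]
2. ∠DXJ = 48°  [△DJX]
3. ∠DXU = 48°  [U on ray XJ]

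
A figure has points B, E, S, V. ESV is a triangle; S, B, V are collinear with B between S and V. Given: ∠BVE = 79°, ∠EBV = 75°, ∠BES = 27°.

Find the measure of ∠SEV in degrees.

∠SEV = 53°

1. ∠EVS = 79°  [B on ray VS]
2. ∠EBS = 105°  [linear pair at B on SV]
3. ∠BSE = 48°  [△ESB]
4. ∠ESV = 48°  [B on ray SV]
5. ∠SEV = 53°  [△ESV]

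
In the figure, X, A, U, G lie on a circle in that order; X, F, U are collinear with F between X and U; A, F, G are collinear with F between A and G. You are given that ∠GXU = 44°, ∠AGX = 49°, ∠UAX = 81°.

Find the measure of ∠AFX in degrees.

1. ∠GAU = 44°  [same arc UG]
2. ∠AUX = 49°  [same arc XA]
3. ∠AFU = 87°  [△AFU]
4. ∠AFX = 93°  [linear pair at F on XU]

∠AFX = 93°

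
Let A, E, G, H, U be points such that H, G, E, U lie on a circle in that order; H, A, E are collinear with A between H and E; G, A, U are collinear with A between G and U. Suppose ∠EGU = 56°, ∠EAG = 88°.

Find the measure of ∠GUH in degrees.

∠GUH = 36°

1. ∠EHU = 56°  [same arc EU]
2. ∠HAU = 88°  [vertical angles at A]
3. ∠GUH = 36°  [△HAU]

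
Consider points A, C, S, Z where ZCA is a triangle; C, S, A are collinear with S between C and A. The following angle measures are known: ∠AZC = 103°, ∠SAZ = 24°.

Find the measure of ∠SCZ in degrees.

∠SCZ = 53°

1. ∠CAZ = 24°  [S on ray AC]
2. ∠ACZ = 53°  [△ZCA]
3. ∠SCZ = 53°  [S on ray CA]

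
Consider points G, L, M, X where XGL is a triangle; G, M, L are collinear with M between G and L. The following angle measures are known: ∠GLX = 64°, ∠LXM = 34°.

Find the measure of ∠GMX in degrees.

∠GMX = 98°

1. ∠MLX = 64°  [M on ray LG]
2. ∠LMX = 82°  [△XML]
3. ∠GMX = 98°  [linear pair at M on GL]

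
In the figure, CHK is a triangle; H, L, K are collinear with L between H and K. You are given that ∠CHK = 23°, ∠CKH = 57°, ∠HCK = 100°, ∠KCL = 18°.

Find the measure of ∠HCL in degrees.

1. ∠CHL = 23°  [L on ray HK]
2. ∠CKL = 57°  [L on ray KH]
3. ∠CLK = 105°  [△CLK]
4. ∠CLH = 75°  [linear pair at L on HK]
5. ∠HCL = 82°  [△CHL]

∠HCL = 82°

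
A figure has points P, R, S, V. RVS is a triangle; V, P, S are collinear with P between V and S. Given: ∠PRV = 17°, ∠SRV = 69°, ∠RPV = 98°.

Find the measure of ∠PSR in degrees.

1. ∠PVR = 65°  [△RVP]
2. ∠RVS = 65°  [P on ray VS]
3. ∠RSV = 46°  [△RVS]
4. ∠PSR = 46°  [P on ray SV]

∠PSR = 46°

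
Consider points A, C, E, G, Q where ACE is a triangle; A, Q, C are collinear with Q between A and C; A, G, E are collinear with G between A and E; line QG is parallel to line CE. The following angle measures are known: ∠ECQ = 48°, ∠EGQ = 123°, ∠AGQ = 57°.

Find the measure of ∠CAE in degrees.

1. ∠ACE = 48°  [Q on ray CA]
2. ∠AEC = 57°  [QG∥CE, corresponding at G]
3. ∠CAE = 75°  [△ACE]

∠CAE = 75°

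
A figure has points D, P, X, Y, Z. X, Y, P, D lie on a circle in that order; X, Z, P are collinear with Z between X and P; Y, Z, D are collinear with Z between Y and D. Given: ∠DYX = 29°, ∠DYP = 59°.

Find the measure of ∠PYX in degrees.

∠PYX = 88°

1. ∠DPX = 29°  [same arc XD]
2. ∠DXP = 59°  [same arc PD]
3. ∠PDX = 92°  [△XPD]
4. ∠PYX = 88°  [cyclic XYPD, opposite ∠Y+∠D]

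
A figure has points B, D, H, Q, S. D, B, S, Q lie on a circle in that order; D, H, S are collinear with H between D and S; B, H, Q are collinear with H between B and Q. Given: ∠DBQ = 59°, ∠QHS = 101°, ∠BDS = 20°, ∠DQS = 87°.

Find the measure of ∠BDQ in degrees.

∠BDQ = 54°

1. ∠DSQ = 59°  [same arc DQ]
2. ∠DHQ = 79°  [linear pair at H on DS]
3. ∠QDS = 34°  [△DSQ]
4. ∠BQD = 67°  [△DHQ]
5. ∠BDQ = 54°  [△DBQ]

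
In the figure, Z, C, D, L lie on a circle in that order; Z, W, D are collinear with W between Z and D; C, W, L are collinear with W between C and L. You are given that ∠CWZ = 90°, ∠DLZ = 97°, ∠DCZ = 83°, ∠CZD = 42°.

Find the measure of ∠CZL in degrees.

1. ∠LCZ = 48°  [△ZWC]
2. ∠CDZ = 55°  [△ZCD]
3. ∠CLZ = 55°  [same arc ZC]
4. ∠CZL = 77°  [△ZCL]

∠CZL = 77°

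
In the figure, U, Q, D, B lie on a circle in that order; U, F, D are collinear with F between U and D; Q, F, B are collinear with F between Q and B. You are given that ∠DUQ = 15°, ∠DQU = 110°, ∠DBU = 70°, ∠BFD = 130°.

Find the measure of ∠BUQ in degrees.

1. ∠QDU = 55°  [△UQD]
2. ∠QFU = 130°  [vertical angles at F]
3. ∠QBU = 55°  [same arc UQ]
4. ∠BQU = 35°  [△UFQ]
5. ∠BUQ = 90°  [△UQB]

∠BUQ = 90°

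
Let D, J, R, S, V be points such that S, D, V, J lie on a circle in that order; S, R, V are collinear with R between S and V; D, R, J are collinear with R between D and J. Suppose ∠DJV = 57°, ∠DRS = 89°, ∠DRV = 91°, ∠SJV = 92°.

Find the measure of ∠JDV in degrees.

∠JDV = 54°

1. ∠DSV = 57°  [same arc DV]
2. ∠SDV = 88°  [cyclic SDVJ, opposite ∠D+∠J]
3. ∠DVS = 35°  [△SDV]
4. ∠JDV = 54°  [△DRV]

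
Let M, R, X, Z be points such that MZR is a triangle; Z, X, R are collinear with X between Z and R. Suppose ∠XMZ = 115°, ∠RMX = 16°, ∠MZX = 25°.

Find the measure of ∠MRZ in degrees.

∠MRZ = 24°

1. ∠MXZ = 40°  [△MZX]
2. ∠MXR = 140°  [linear pair at X on ZR]
3. ∠MRX = 24°  [△MXR]
4. ∠MRZ = 24°  [X on ray RZ]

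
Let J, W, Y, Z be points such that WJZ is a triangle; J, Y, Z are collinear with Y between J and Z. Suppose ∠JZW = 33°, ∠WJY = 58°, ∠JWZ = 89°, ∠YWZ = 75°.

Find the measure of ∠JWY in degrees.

∠JWY = 14°

1. ∠WZY = 33°  [Y on ray ZJ]
2. ∠WYZ = 72°  [△WYZ]
3. ∠JYW = 108°  [linear pair at Y on JZ]
4. ∠JWY = 14°  [△WJY]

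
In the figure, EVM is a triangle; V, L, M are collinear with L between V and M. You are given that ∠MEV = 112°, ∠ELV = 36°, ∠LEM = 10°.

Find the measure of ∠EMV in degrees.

1. ∠ELM = 144°  [linear pair at L on VM]
2. ∠EML = 26°  [△ELM]
3. ∠EMV = 26°  [L on ray MV]

∠EMV = 26°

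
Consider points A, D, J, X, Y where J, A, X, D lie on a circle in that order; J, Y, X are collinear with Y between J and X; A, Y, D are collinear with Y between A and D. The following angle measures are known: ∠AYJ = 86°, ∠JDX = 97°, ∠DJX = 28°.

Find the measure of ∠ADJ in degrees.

∠ADJ = 58°

1. ∠DYX = 86°  [vertical angles at Y]
2. ∠DYJ = 94°  [linear pair at Y on JX]
3. ∠ADJ = 58°  [△JYD]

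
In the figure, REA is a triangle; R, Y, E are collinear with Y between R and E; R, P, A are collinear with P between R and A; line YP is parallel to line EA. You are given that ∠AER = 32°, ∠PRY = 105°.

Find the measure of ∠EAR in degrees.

∠EAR = 43°

1. ∠PYR = 32°  [YP∥EA, corresponding at Y]
2. ∠RPY = 43°  [△RYP]
3. ∠EAR = 43°  [YP∥EA, corresponding at P]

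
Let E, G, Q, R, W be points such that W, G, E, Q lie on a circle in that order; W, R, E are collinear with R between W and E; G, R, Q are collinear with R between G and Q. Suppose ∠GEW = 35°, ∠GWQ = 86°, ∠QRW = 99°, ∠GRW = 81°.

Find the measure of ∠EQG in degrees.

∠EQG = 40°

1. ∠GQW = 35°  [same arc WG]
2. ∠QGW = 59°  [△WGQ]
3. ∠ERQ = 81°  [linear pair at R on WE]
4. ∠QEW = 59°  [same arc WQ]
5. ∠EQG = 40°  [△ERQ]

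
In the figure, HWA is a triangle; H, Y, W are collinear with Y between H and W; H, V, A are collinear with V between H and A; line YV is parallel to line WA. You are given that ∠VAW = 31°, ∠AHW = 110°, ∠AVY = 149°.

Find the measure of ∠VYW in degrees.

1. ∠HAW = 31°  [V on ray AH]
2. ∠AWH = 39°  [△HWA]
3. ∠HYV = 39°  [YV∥WA, corresponding at Y]
4. ∠VYW = 141°  [linear pair at Y on HW]

∠VYW = 141°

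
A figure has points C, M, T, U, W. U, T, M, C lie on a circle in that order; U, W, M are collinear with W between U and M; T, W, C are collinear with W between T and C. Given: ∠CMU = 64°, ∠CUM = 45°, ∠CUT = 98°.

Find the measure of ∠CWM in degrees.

∠CWM = 63°

1. ∠CTM = 45°  [same arc MC]
2. ∠CMT = 82°  [cyclic UTMC, opposite ∠U+∠M]
3. ∠MCT = 53°  [△TMC]
4. ∠CWM = 63°  [△MWC]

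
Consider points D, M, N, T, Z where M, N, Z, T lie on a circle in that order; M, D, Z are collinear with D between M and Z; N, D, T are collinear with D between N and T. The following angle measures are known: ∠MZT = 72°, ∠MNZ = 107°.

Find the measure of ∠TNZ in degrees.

1. ∠MTZ = 73°  [cyclic MNZT, opposite ∠N+∠T]
2. ∠TMZ = 35°  [△MZT]
3. ∠TNZ = 35°  [same arc ZT]

∠TNZ = 35°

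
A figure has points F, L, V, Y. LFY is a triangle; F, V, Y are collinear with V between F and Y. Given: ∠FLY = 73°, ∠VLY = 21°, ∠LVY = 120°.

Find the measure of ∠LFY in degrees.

1. ∠LYV = 39°  [△LVY]
2. ∠FYL = 39°  [V on ray YF]
3. ∠LFY = 68°  [△LFY]

∠LFY = 68°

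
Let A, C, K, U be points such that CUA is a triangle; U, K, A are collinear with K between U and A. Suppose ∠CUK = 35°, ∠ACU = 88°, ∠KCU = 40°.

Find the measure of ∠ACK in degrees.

∠ACK = 48°

1. ∠CKU = 105°  [△CUK]
2. ∠AUC = 35°  [K on ray UA]
3. ∠CAU = 57°  [△CUA]
4. ∠AKC = 75°  [linear pair at K on UA]
5. ∠CAK = 57°  [K on ray AU]
6. ∠ACK = 48°  [△CKA]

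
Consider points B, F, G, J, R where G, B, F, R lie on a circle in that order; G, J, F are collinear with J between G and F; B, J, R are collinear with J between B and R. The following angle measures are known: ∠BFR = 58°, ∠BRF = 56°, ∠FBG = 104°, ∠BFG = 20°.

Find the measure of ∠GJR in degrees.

1. ∠FBR = 66°  [△BFR]
2. ∠BRG = 20°  [same arc GB]
3. ∠FGR = 66°  [same arc FR]
4. ∠GJR = 94°  [△GJR]

∠GJR = 94°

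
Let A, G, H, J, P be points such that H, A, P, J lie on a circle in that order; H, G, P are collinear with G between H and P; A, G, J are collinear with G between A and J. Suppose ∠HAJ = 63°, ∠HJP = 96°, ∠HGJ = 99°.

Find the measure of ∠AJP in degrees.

1. ∠HPJ = 63°  [same arc HJ]
2. ∠JGP = 81°  [linear pair at G on HP]
3. ∠AJP = 36°  [△PGJ]

∠AJP = 36°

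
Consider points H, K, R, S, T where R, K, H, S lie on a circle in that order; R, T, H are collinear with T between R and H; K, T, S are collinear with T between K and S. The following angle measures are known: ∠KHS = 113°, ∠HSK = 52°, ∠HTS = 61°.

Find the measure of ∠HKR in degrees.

1. ∠HKS = 15°  [△KHS]
2. ∠RHS = 67°  [△HTS]
3. ∠HRS = 15°  [same arc HS]
4. ∠HSR = 98°  [△RHS]
5. ∠HKR = 82°  [cyclic RKHS, opposite ∠K+∠S]

∠HKR = 82°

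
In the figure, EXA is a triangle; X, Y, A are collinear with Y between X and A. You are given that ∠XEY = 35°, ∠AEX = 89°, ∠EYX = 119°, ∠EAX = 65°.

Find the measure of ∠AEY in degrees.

∠AEY = 54°

1. ∠AYE = 61°  [linear pair at Y on XA]
2. ∠EAY = 65°  [Y on ray AX]
3. ∠AEY = 54°  [△EYA]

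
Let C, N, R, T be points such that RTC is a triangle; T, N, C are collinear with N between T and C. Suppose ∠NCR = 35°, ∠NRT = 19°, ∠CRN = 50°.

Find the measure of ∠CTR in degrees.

1. ∠CNR = 95°  [△RNC]
2. ∠RNT = 85°  [linear pair at N on TC]
3. ∠NTR = 76°  [△RTN]
4. ∠CTR = 76°  [N on ray TC]

∠CTR = 76°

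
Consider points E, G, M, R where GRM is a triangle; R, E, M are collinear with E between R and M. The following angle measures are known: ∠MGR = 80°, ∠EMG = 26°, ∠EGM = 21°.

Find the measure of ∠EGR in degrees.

1. ∠GEM = 133°  [△GEM]
2. ∠GMR = 26°  [E on ray MR]
3. ∠GER = 47°  [linear pair at E on RM]
4. ∠GRM = 74°  [△GRM]
5. ∠ERG = 74°  [E on ray RM]
6. ∠EGR = 59°  [△GRE]

∠EGR = 59°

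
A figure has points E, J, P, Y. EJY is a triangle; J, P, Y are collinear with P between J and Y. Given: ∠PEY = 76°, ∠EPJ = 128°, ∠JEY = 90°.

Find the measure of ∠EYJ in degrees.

∠EYJ = 52°

1. ∠EPY = 52°  [linear pair at P on JY]
2. ∠EYP = 52°  [△EPY]
3. ∠EYJ = 52°  [P on ray YJ]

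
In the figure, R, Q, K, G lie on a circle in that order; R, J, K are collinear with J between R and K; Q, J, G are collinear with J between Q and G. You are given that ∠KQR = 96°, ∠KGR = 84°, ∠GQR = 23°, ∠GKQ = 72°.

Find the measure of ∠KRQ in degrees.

1. ∠GRQ = 108°  [cyclic RQKG, opposite ∠R+∠K]
2. ∠QGR = 49°  [△RQG]
3. ∠QKR = 49°  [same arc RQ]
4. ∠KRQ = 35°  [△RQK]

∠KRQ = 35°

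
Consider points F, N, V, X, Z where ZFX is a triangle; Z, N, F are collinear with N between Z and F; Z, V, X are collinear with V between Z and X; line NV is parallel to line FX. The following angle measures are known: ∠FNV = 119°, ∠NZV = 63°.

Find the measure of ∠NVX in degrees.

∠NVX = 124°

1. ∠VNZ = 61°  [linear pair at N on ZF]
2. ∠NVZ = 56°  [△ZNV]
3. ∠NVX = 124°  [linear pair at V on ZX]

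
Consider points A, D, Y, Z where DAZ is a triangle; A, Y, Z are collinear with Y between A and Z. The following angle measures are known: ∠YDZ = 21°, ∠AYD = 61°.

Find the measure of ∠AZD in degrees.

1. ∠DYZ = 119°  [linear pair at Y on AZ]
2. ∠DZY = 40°  [△DYZ]
3. ∠AZD = 40°  [Y on ray ZA]

∠AZD = 40°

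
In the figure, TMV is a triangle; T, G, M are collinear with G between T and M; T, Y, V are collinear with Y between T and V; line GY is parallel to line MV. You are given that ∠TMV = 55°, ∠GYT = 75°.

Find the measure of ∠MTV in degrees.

1. ∠TGY = 55°  [GY∥MV, corresponding at G]
2. ∠GTY = 50°  [△TGY]
3. ∠MTV = 50°  [G on TM, Y on TV]

∠MTV = 50°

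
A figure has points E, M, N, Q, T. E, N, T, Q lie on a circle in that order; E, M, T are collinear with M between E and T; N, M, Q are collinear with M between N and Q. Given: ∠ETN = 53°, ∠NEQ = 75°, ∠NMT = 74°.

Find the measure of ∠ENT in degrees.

1. ∠EQN = 53°  [same arc EN]
2. ∠ENQ = 52°  [△ENQ]
3. ∠EMN = 106°  [linear pair at M on ET]
4. ∠NET = 22°  [△EMN]
5. ∠ENT = 105°  [△ENT]

∠ENT = 105°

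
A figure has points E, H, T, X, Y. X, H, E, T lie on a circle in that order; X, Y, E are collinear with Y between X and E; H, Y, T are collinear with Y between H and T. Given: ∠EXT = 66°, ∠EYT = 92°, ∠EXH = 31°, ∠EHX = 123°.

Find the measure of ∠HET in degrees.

1. ∠EHT = 66°  [same arc ET]
2. ∠ETH = 31°  [same arc HE]
3. ∠HET = 83°  [△HET]

∠HET = 83°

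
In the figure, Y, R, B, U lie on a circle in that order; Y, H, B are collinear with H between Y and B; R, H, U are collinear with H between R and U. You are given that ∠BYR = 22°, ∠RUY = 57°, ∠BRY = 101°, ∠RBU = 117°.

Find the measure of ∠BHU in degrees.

1. ∠BUR = 22°  [same arc RB]
2. ∠RBY = 57°  [△YRB]
3. ∠BRU = 41°  [△RBU]
4. ∠BHR = 82°  [△RHB]
5. ∠UHY = 82°  [vertical angles at H]
6. ∠BHU = 98°  [linear pair at H on YB]

∠BHU = 98°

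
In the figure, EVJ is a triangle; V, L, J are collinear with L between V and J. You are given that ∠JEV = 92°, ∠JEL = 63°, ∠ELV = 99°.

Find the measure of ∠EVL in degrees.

∠EVL = 52°

1. ∠ELJ = 81°  [linear pair at L on VJ]
2. ∠EJL = 36°  [△ELJ]
3. ∠EJV = 36°  [L on ray JV]
4. ∠EVJ = 52°  [△EVJ]
5. ∠EVL = 52°  [L on ray VJ]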